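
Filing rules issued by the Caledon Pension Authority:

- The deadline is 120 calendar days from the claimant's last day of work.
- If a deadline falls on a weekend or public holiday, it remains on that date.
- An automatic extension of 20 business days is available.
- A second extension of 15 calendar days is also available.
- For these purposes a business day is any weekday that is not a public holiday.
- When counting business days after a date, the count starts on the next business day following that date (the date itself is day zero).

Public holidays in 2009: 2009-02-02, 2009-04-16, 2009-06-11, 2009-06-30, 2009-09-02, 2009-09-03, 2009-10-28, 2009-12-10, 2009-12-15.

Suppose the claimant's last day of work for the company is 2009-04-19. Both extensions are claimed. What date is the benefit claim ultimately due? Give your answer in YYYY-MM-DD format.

From 2009-04-19, 120 calendar days later is 2009-08-17.
2009-08-17 is a Monday; no weekend or holiday adjustment applies.
Counting 20 further business days from 2009-08-17 reaches 2009-09-16.
No adjustment is made for weekends or holidays, so 2009-09-16 stands.
Add the 15 calendar-day extension to 2009-09-16: 2009-10-01.
2009-10-01 falls on a Thursday. The rules make no weekend/holiday allowance, so it remains 2009-10-01.
The final due date is 2009-10-01.

2009-10-01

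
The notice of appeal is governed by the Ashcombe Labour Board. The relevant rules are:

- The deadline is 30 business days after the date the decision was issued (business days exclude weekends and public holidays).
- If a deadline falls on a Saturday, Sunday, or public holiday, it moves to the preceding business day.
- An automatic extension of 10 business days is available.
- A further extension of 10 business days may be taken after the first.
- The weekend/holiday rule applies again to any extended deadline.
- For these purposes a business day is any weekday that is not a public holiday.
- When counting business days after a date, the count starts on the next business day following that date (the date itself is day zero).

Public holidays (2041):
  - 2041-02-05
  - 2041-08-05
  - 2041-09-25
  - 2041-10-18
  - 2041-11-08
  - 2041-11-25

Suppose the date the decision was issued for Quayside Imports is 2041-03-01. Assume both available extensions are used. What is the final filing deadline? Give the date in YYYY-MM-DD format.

2041-05-10

30 business days after 2041-03-01, excluding weekends and holidays, is 2041-04-12.
2041-04-12 is a Friday and not a listed holiday, so it stands.
The 10-business-day extension runs from 2041-04-12 to 2041-04-26.
2041-04-26 is a Friday and not a listed holiday, so it stands.
Counting 10 further business days from 2041-04-26 reaches 2041-05-10.
2041-05-10 falls on a Friday, which is a business day, so no adjustment is needed.
So the filing is due 2041-05-10.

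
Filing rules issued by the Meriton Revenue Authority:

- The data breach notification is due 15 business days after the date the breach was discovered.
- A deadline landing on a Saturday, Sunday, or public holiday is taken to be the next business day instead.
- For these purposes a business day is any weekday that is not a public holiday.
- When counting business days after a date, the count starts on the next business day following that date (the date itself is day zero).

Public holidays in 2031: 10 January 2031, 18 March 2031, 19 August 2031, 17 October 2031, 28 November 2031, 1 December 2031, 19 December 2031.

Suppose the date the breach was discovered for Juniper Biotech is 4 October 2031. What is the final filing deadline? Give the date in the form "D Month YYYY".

27 October 2031

Starting the day after 4 October 2031 and counting 15 business days lands on 27 October 2031.
Since 27 October 2031 is a Monday and not a holiday, the date is unchanged.
Deadline: 27 October 2031.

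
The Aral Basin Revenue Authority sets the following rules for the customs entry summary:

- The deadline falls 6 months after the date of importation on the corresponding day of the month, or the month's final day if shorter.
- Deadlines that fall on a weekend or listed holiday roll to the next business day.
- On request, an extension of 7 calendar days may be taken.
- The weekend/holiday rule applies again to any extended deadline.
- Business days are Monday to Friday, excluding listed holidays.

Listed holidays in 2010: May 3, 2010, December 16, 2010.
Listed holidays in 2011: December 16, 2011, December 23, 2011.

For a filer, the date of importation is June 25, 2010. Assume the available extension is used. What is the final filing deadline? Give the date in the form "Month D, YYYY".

6 months from June 25, 2010 is December 25, 2010.
December 25, 2010 is a Saturday, so it moves to the next business day, December 27, 2010 (Monday).
The 7-calendar-day extension moves the deadline from December 27, 2010 to January 3, 2011.
January 3, 2011 is a Monday and not a listed holiday, so it stands.
Deadline: January 3, 2011.

January 3, 2011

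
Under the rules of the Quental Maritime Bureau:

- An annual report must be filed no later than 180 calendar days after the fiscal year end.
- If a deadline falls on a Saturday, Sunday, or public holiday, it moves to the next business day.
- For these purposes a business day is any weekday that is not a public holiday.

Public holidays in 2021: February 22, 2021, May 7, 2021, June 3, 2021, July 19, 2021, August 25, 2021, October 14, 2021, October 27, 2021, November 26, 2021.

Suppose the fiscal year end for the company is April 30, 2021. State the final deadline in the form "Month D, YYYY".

October 28, 2021

180 calendar days after April 30, 2021 is October 27, 2021.
October 27, 2021 is a listed holiday, so it moves to the next business day, October 28, 2021 (Thursday).
Final deadline: October 28, 2021.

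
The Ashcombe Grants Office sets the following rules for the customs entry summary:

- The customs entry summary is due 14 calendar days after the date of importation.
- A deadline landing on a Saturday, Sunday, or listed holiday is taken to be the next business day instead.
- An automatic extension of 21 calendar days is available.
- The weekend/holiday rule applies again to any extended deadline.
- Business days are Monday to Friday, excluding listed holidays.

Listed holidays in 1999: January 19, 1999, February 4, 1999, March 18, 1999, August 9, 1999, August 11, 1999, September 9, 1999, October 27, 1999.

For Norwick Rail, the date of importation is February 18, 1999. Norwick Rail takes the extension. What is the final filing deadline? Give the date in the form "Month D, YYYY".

Trigger date February 18, 1999 + 14 calendar days = March 4, 1999.
March 4, 1999 falls on a Thursday, which is a business day, so no adjustment is needed.
Applying the 21-calendar-day extension: March 4, 1999 + 21 days = March 25, 1999.
Since March 25, 1999 is a Thursday and not a holiday, the date is unchanged.
So the filing is due March 25, 1999.

March 25, 1999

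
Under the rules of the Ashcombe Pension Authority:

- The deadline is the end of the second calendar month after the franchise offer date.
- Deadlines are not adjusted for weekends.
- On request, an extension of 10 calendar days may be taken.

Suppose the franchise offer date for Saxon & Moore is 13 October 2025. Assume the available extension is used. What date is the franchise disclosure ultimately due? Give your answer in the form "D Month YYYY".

10 January 2026

The second month after 13 October 2025 is December 2025, whose last day is 31 December 2025.
31 December 2025 falls on a Wednesday. The rules make no weekend/holiday allowance, so it remains 31 December 2025.
With the 10-day extension, 31 December 2025 becomes 10 January 2026.
10 January 2026 falls on a Saturday. The rules make no weekend/holiday allowance, so it remains 10 January 2026.
The final due date is 10 January 2026.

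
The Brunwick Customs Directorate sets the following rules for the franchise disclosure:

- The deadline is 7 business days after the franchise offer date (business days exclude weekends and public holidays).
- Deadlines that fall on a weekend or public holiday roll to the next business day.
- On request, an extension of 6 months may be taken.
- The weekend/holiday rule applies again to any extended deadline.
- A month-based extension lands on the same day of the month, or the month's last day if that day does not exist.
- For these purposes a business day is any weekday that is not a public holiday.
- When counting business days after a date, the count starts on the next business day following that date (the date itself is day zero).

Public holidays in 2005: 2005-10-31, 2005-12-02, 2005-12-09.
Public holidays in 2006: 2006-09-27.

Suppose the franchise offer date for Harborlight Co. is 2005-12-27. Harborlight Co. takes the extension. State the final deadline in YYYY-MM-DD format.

2006-07-05

Counting 7 business days after 2005-12-27 (skipping weekends and listed holidays) reaches 2006-01-05.
2006-01-05 (Thursday) is already a business day.
Applying the 6 months extension: 6 months after 2006-01-05 is 2006-07-05.
2006-07-05 is a Wednesday and not a listed holiday, so it stands.
Deadline: 2006-07-05.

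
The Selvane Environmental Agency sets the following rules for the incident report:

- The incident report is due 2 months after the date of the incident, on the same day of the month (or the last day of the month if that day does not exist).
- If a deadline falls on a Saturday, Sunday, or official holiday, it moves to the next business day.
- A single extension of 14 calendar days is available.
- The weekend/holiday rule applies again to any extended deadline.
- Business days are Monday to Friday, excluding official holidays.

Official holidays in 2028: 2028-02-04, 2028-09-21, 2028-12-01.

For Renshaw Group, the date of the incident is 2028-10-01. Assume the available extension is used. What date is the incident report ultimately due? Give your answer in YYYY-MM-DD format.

2028-12-18

2 months from 2028-10-01 is 2028-12-01.
2028-12-01 falls on a listed holiday. Rolling to the next business day gives 2028-12-04, a Monday.
With the 14-day extension, 2028-12-04 becomes 2028-12-18.
2028-12-18 (Monday) is already a business day.
Final deadline: 2028-12-18.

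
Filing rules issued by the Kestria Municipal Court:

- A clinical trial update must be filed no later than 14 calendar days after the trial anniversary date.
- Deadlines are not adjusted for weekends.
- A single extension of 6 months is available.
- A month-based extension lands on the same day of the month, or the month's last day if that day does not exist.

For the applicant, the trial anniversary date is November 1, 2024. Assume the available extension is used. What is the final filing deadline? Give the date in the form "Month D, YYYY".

May 15, 2025

From November 1, 2024, 14 calendar days later is November 15, 2024.
No adjustment is made for weekends or holidays, so November 15, 2024 stands.
Applying the 6 months extension: 6 months after November 15, 2024 is May 15, 2025.
No adjustment is made for weekends or holidays, so May 15, 2025 stands.
Deadline: May 15, 2025.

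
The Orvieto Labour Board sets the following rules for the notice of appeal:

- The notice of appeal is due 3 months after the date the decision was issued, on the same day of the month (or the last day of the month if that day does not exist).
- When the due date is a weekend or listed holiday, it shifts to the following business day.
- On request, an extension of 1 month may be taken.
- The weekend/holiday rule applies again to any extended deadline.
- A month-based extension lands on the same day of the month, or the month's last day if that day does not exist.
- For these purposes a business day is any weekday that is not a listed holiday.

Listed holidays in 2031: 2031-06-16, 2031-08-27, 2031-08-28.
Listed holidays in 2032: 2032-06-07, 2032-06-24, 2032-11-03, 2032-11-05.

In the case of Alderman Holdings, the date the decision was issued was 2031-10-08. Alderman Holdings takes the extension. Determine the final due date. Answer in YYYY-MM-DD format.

2032-02-09

3 months after 2031-10-08, on the same day of the month, is 2032-01-08.
2032-01-08 falls on a Thursday, which is a business day, so no adjustment is needed.
The 1 month extension carries 2032-01-08 to 2032-02-08.
Because 2032-02-08 is a Sunday, the deadline becomes 2032-02-09 (Monday).
So the filing is due 2032-02-09.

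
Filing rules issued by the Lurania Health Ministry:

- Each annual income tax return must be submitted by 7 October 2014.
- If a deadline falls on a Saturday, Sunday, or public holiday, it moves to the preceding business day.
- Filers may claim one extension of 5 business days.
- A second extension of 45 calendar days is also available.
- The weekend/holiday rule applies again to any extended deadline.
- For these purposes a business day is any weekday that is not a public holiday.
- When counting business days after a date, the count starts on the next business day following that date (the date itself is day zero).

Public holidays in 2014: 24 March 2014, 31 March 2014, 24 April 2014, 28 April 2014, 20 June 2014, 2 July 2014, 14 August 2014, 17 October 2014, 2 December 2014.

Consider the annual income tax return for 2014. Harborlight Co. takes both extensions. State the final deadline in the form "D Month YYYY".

The statutory due date is 7 October 2014.
Since 7 October 2014 is a Tuesday and not a holiday, the date is unchanged.
Counting 5 further business days from 7 October 2014 reaches 14 October 2014.
14 October 2014 (Tuesday) is already a business day.
The 45-calendar-day extension moves the deadline from 14 October 2014 to 28 November 2014.
28 November 2014 (Friday) is already a business day.
Deadline: 28 November 2014.

28 November 2014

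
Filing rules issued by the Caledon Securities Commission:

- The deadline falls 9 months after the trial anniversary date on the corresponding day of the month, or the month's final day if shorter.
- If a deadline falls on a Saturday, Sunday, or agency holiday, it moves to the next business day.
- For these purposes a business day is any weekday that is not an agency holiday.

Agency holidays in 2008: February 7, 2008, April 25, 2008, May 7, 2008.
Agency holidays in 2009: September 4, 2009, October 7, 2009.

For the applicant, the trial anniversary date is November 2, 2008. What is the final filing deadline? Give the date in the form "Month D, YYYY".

August 3, 2009

Moving 9 months forward from November 2, 2008 on the corresponding day gives August 2, 2009.
August 2, 2009 is a Sunday; the next business day is August 3, 2009 (Monday).
The final due date is August 3, 2009.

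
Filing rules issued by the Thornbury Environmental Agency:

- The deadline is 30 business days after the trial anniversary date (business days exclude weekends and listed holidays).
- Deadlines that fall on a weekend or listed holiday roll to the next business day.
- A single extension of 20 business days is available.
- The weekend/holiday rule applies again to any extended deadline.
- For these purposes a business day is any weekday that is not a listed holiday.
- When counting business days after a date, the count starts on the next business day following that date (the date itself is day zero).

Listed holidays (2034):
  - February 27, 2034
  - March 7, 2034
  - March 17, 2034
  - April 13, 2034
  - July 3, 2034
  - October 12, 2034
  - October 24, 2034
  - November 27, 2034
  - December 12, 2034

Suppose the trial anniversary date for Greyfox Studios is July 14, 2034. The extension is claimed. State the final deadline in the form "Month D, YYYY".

September 22, 2034

Starting the day after July 14, 2034 and counting 30 business days lands on August 25, 2034.
Since August 25, 2034 is a Friday and not a holiday, the date is unchanged.
The 20-business-day extension runs from August 25, 2034 to September 22, 2034.
Since September 22, 2034 is a Friday and not a holiday, the date is unchanged.
So the filing is due September 22, 2034.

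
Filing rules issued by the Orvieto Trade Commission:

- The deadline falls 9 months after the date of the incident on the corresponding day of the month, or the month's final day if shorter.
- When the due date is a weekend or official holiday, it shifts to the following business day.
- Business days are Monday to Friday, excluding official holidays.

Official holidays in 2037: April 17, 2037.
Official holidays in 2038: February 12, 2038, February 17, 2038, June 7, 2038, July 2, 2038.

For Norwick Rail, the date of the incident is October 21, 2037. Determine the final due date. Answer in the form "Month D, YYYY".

July 21, 2038

9 months from October 21, 2037 is July 21, 2038.
July 21, 2038 is a Wednesday and not a listed holiday, so it stands.
So the filing is due July 21, 2038.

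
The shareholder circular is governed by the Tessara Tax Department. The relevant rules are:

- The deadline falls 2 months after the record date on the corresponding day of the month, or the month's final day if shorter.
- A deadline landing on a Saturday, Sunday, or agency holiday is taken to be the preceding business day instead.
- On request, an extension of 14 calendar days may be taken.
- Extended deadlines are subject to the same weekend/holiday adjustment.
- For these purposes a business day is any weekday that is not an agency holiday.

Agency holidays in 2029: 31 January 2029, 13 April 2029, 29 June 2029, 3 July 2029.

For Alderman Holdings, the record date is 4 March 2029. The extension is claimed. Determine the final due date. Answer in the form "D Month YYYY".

18 May 2029

2 months after 4 March 2029, on the same day of the month, is 4 May 2029.
4 May 2029 (Friday) is already a business day.
Add the 14 calendar-day extension to 4 May 2029: 18 May 2029.
18 May 2029 (Friday) is already a business day.
The final due date is 18 May 2029.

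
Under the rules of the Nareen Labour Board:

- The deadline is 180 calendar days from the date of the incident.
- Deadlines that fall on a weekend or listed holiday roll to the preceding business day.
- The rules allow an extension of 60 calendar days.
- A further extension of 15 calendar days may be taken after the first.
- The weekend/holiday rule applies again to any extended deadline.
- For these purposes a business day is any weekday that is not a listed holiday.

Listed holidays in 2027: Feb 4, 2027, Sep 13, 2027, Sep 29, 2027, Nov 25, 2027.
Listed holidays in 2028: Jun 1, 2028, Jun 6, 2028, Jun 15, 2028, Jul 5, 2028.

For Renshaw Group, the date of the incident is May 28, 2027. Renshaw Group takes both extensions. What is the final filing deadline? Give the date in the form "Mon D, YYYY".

Feb 4, 2028

Adding 180 calendar days to May 28, 2027 gives Nov 24, 2027.
Since Nov 24, 2027 is a Wednesday and not a holiday, the date is unchanged.
The 60-calendar-day extension moves the deadline from Nov 24, 2027 to Jan 23, 2028.
Jan 23, 2028 is a Sunday, so it moves to the preceding business day, Jan 21, 2028 (Friday).
With the 15-day extension, Jan 21, 2028 becomes Feb 5, 2028.
Feb 5, 2028 is a Saturday, so it moves to the preceding business day, Feb 4, 2028 (Friday).
The final due date is Feb 4, 2028.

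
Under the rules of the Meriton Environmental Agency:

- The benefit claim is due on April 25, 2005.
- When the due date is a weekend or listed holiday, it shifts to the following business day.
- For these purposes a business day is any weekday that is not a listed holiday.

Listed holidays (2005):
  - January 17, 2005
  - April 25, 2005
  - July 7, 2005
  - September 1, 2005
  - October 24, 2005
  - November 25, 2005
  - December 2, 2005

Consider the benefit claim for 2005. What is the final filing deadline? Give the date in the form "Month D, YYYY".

April 26, 2005

The stated deadline is April 25, 2005.
Because April 25, 2005 is a listed holiday, the deadline becomes April 26, 2005 (Tuesday).
Final deadline: April 26, 2005.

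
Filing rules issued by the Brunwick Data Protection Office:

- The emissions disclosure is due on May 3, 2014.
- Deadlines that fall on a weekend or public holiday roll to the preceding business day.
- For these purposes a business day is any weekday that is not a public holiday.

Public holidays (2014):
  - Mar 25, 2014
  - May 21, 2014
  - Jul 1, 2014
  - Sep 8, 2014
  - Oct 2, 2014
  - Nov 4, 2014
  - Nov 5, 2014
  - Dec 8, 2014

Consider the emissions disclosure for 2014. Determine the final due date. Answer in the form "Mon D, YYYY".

May 2, 2014

The statutory due date is May 3, 2014.
Because May 3, 2014 is a Saturday, the deadline becomes May 2, 2014 (Friday).
The final due date is May 2, 2014.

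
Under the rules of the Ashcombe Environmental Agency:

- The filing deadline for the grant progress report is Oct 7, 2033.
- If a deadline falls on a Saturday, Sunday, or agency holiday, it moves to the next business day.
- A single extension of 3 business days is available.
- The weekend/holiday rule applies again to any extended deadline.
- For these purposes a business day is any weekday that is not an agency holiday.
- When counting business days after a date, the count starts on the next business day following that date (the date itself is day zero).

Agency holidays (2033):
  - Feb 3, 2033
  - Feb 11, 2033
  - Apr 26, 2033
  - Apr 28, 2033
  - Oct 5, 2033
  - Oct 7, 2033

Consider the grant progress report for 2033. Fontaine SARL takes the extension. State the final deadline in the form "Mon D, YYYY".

The statutory due date is Oct 7, 2033.
Oct 7, 2033 is a listed holiday, so it moves to the next business day, Oct 10, 2033 (Monday).
The 3-business-day extension runs from Oct 10, 2033 to Oct 13, 2033.
Oct 13, 2033 falls on a Thursday, which is a business day, so no adjustment is needed.
The final due date is Oct 13, 2033.

Oct 13, 2033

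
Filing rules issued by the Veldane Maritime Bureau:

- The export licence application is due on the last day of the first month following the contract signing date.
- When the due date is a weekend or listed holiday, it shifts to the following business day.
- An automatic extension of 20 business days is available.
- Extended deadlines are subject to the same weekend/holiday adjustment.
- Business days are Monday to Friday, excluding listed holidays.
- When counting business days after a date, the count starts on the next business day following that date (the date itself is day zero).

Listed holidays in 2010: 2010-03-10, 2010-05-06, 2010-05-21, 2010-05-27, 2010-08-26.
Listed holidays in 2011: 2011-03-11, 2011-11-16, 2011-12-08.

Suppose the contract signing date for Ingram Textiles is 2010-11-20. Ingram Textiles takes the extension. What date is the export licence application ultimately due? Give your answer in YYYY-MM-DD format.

2011-01-28

1 month after 2010-11-20 is December 2010; that month ends on 2010-12-31.
Since 2010-12-31 is a Friday and not a holiday, the date is unchanged.
Applying the 20-business-day extension: 20 business days after 2010-12-31 is 2011-01-28.
2011-01-28 is a Friday and not a listed holiday, so it stands.
The final due date is 2011-01-28.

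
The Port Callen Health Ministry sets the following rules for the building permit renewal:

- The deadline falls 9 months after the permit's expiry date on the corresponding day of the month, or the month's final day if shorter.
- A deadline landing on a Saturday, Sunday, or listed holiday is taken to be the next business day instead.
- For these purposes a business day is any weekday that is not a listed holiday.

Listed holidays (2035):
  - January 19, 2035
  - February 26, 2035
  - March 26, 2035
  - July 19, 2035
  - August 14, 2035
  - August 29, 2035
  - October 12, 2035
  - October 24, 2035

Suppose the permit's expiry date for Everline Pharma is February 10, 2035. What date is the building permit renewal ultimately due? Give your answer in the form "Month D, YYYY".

9 months after February 10, 2035, on the same day of the month, is November 10, 2035.
November 10, 2035 is a Saturday, so it moves to the next business day, November 12, 2035 (Monday).
The final due date is November 12, 2035.

November 12, 2035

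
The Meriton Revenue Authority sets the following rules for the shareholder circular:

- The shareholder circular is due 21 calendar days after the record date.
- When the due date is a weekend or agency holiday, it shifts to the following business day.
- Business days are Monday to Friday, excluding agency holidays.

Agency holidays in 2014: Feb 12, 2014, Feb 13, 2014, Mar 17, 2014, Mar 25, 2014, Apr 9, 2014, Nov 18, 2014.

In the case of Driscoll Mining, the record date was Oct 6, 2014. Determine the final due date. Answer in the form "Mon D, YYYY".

Trigger date Oct 6, 2014 + 21 calendar days = Oct 27, 2014.
Since Oct 27, 2014 is a Monday and not a holiday, the date is unchanged.
Final deadline: Oct 27, 2014.

Oct 27, 2014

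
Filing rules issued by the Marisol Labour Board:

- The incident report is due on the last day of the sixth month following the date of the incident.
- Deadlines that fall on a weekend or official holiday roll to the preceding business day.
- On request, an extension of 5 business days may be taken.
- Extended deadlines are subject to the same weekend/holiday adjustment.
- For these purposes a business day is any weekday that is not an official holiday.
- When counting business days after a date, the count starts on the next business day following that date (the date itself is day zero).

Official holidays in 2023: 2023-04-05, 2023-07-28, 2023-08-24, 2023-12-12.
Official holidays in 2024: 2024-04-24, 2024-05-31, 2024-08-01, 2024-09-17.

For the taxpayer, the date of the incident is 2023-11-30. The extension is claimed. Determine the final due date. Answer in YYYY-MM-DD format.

6 months after 2023-11-30 is May 2024; that month ends on 2024-05-31.
Because 2024-05-31 is a listed holiday, the deadline becomes 2024-05-30 (Thursday).
The 5-business-day extension runs from 2024-05-30 to 2024-06-07.
2024-06-07 (Friday) is already a business day.
Deadline: 2024-06-07.

2024-06-07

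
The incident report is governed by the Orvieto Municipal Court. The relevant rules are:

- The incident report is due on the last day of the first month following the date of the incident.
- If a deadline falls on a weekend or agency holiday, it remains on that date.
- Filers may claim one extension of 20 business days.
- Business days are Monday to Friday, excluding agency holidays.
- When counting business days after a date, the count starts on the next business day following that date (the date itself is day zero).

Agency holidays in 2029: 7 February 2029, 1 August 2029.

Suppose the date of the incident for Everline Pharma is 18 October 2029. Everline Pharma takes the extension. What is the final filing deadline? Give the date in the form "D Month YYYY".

28 December 2029

1 month after 18 October 2029 falls in November 2029; the last day of that month is 30 November 2029.
No adjustment is made for weekends or holidays, so 30 November 2029 stands.
Applying the 20-business-day extension: 20 business days after 30 November 2029 is 28 December 2029.
No adjustment is made for weekends or holidays, so 28 December 2029 stands.
Deadline: 28 December 2029.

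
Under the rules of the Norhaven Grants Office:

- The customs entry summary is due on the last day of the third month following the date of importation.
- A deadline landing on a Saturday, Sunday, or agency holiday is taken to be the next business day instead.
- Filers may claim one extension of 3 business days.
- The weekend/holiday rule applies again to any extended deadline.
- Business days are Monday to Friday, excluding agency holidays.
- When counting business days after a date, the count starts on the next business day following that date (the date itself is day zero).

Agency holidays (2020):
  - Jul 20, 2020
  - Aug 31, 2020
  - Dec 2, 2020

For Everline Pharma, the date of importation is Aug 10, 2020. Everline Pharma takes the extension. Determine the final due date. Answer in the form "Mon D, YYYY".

Dec 4, 2020

3 months after Aug 10, 2020 falls in November 2020; the last day of that month is Nov 30, 2020.
Nov 30, 2020 (Monday) is already a business day.
Counting 3 further business days from Nov 30, 2020 reaches Dec 4, 2020.
Since Dec 4, 2020 is a Friday and not a holiday, the date is unchanged.
Deadline: Dec 4, 2020.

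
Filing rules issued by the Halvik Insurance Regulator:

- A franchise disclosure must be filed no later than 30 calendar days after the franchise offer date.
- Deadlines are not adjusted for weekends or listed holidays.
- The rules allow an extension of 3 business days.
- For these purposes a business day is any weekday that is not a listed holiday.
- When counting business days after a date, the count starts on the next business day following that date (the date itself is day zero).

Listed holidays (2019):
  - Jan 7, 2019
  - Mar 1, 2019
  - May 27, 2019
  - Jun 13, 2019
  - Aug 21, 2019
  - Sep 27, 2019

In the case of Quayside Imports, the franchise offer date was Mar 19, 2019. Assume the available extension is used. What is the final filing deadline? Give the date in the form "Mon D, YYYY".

Apr 23, 2019

30 calendar days after Mar 19, 2019 is Apr 18, 2019.
No adjustment is made for weekends or holidays, so Apr 18, 2019 stands.
The 3-business-day extension runs from Apr 18, 2019 to Apr 23, 2019.
No adjustment is made for weekends or holidays, so Apr 23, 2019 stands.
The final due date is Apr 23, 2019.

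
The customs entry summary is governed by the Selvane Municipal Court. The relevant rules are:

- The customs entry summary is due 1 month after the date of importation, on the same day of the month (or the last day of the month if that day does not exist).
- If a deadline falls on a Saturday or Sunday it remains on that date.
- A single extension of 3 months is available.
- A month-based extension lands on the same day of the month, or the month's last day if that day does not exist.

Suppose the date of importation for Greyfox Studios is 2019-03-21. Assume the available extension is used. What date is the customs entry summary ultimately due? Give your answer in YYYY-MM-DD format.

2019-07-21

Moving 1 month forward from 2019-03-21 on the corresponding day gives 2019-04-21.
2019-04-21 is a Sunday; no weekend or holiday adjustment applies.
Applying the 3 months extension: 3 months after 2019-04-21 is 2019-07-21.
No adjustment is made for weekends or holidays, so 2019-07-21 stands.
Final deadline: 2019-07-21.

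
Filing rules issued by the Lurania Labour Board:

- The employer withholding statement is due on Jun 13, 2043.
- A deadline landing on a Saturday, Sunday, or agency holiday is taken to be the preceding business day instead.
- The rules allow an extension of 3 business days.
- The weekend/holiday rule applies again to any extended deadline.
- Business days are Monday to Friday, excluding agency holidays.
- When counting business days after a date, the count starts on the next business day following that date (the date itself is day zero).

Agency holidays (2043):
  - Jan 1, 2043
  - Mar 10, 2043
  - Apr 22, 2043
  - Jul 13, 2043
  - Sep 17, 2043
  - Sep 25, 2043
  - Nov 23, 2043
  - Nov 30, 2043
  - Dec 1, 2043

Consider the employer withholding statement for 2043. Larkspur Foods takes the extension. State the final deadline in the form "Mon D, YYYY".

The stated deadline is Jun 13, 2043.
Jun 13, 2043 falls on a Saturday. Rolling to the preceding business day gives Jun 12, 2043, a Friday.
Applying the 3-business-day extension: 3 business days after Jun 12, 2043 is Jun 17, 2043.
Since Jun 17, 2043 is a Wednesday and not a holiday, the date is unchanged.
Final deadline: Jun 17, 2043.

Jun 17, 2043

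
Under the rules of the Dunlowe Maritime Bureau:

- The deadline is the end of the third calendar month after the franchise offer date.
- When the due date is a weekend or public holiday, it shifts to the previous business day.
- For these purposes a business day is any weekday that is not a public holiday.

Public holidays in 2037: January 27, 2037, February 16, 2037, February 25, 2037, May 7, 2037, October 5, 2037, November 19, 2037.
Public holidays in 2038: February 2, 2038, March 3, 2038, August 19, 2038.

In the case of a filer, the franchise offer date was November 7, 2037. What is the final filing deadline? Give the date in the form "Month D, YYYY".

February 26, 2038

The third month after November 7, 2037 is February 2038, whose last day is February 28, 2038.
Because February 28, 2038 is a Sunday, the deadline becomes February 26, 2038 (Friday).
Final deadline: February 26, 2038.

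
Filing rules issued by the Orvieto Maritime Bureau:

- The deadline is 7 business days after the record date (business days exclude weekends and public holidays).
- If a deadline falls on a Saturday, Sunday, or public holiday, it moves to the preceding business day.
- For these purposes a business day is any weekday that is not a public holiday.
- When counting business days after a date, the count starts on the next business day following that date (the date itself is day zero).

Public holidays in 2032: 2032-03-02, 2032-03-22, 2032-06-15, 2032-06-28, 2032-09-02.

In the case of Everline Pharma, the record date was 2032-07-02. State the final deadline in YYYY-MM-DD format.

Starting the day after 2032-07-02 and counting 7 business days lands on 2032-07-13.
Since 2032-07-13 is a Tuesday and not a holiday, the date is unchanged.
So the filing is due 2032-07-13.

2032-07-13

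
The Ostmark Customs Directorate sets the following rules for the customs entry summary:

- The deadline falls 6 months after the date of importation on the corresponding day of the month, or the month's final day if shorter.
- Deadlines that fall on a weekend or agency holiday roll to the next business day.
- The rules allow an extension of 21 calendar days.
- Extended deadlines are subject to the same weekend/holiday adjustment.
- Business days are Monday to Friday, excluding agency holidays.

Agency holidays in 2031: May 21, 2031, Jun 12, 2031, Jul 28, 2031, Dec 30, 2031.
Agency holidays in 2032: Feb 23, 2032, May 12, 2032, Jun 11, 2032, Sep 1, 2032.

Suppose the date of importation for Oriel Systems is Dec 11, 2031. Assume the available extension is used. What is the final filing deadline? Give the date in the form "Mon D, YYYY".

Jul 5, 2032

6 months from Dec 11, 2031 is Jun 11, 2032.
Jun 11, 2032 is a listed holiday, so it moves to the next business day, Jun 14, 2032 (Monday).
The 21-calendar-day extension moves the deadline from Jun 14, 2032 to Jul 5, 2032.
Since Jul 5, 2032 is a Monday and not a holiday, the date is unchanged.
So the filing is due Jul 5, 2032.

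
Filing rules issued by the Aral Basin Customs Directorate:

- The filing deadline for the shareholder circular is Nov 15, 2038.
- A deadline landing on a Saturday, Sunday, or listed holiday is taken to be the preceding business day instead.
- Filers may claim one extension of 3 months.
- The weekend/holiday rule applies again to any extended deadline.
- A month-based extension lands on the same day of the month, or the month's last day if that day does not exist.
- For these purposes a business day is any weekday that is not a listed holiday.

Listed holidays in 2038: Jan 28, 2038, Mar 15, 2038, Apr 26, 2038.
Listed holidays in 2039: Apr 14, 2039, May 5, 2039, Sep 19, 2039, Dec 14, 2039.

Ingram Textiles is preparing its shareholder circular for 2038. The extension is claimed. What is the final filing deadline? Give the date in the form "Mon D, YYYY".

The stated deadline is Nov 15, 2038.
Nov 15, 2038 is a Monday and not a listed holiday, so it stands.
Applying the 3 months extension: 3 months after Nov 15, 2038 is Feb 15, 2039.
Feb 15, 2039 is a Tuesday and not a listed holiday, so it stands.
Deadline: Feb 15, 2039.

Feb 15, 2039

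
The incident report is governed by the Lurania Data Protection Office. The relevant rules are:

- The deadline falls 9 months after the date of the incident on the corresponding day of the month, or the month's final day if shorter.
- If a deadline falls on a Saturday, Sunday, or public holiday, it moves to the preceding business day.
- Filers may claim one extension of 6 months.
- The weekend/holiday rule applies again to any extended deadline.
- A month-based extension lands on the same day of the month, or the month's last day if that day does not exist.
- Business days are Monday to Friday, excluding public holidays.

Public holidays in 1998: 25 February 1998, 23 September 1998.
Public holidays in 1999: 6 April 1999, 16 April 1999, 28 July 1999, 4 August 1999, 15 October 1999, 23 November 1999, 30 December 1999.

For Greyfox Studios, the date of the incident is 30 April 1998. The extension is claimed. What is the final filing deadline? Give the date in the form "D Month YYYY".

29 July 1999

9 months after 30 April 1998, on the same day of the month, is 30 January 1999.
Because 30 January 1999 is a Saturday, the deadline becomes 29 January 1999 (Friday).
The 6 months extension carries 29 January 1999 to 29 July 1999.
29 July 1999 is a Thursday and not a listed holiday, so it stands.
Final deadline: 29 July 1999.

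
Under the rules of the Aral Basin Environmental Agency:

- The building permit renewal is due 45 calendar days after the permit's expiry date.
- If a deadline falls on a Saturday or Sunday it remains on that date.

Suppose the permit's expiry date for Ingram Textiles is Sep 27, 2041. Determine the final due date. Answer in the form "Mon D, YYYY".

From Sep 27, 2041, 45 calendar days later is Nov 11, 2041.
Nov 11, 2041 is a Monday; no weekend or holiday adjustment applies.
So the filing is due Nov 11, 2041.

Nov 11, 2041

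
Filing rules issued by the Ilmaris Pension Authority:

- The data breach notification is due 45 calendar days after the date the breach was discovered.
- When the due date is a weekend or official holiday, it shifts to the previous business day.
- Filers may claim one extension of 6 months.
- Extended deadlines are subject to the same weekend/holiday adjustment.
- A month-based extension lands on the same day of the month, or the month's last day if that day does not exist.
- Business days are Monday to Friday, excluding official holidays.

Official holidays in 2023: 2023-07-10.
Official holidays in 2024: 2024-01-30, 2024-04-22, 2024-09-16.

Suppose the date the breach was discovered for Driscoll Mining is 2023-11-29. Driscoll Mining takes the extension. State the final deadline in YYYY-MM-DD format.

Trigger date 2023-11-29 + 45 calendar days = 2024-01-13.
2024-01-13 is a Saturday; the preceding business day is 2024-01-12 (Friday).
The 6 months extension carries 2024-01-12 to 2024-07-12.
2024-07-12 is a Friday and not a listed holiday, so it stands.
Final deadline: 2024-07-12.

2024-07-12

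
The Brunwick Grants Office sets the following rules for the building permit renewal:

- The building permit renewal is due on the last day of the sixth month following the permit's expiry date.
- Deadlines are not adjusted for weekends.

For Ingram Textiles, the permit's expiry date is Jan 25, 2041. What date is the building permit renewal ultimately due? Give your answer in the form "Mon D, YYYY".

Jul 31, 2041

6 months after Jan 25, 2041 falls in July 2041; the last day of that month is Jul 31, 2041.
No adjustment is made for weekends or holidays, so Jul 31, 2041 stands.
Final deadline: Jul 31, 2041.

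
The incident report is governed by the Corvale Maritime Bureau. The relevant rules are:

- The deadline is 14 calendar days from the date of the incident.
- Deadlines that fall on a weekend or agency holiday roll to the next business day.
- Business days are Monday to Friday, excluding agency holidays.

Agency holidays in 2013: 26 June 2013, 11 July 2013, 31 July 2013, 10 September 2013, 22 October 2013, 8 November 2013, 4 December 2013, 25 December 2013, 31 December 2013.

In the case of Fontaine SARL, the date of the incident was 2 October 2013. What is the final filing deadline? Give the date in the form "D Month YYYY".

16 October 2013

14 calendar days after 2 October 2013 is 16 October 2013.
Since 16 October 2013 is a Wednesday and not a holiday, the date is unchanged.
Deadline: 16 October 2013.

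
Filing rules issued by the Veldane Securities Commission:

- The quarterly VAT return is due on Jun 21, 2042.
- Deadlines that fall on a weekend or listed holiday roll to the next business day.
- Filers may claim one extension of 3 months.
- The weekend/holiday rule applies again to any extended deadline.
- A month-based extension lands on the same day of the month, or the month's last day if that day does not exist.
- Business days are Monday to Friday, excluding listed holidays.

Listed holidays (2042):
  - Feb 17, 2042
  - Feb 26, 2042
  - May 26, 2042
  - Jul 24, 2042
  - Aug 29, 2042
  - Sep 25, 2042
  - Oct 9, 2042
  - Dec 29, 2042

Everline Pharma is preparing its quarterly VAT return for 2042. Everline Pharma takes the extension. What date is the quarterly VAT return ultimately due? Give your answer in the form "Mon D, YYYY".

Sep 23, 2042

The stated deadline is Jun 21, 2042.
Because Jun 21, 2042 is a Saturday, the deadline becomes Jun 23, 2042 (Monday).
Applying the 3 months extension: 3 months after Jun 23, 2042 is Sep 23, 2042.
Since Sep 23, 2042 is a Tuesday and not a holiday, the date is unchanged.
The final due date is Sep 23, 2042.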